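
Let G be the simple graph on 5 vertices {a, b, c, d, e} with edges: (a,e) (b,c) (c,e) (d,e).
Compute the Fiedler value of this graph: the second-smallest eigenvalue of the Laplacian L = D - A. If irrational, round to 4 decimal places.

Each diagonal entry of L is the vertex degree and each off-diagonal entry is -1 where an edge is present, 0 otherwise; in the order [a, b, c, d, e] the diagonal is [1, 1, 2, 1, 3]. The sorted Laplacian eigenvalues are [0, 0.5188, 1, 2.3111, 4.1701]; the algebraic connectivity is the second entry, 0.5188. By the matrix-tree theorem the graph has (1/5) * product of the nonzero eigenvalues = 1 spanning tree.

0.5188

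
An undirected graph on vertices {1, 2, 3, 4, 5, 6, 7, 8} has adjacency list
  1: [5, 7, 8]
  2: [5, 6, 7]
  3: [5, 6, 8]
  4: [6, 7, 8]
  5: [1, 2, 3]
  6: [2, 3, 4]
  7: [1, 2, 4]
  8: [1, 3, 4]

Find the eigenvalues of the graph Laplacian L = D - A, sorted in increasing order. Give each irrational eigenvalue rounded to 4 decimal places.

[0, 2, 2, 2, 4, 4, 4, 6]

Each diagonal entry of L is the vertex degree and each off-diagonal entry is -1 where an edge is present, 0 otherwise; in the order [1, 2, 3, 4, 5, 6, 7, 8] the diagonal is [3, 3, 3, 3, 3, 3, 3, 3]. The multiplicity of 0 as a Laplacian eigenvalue equals the number of connected components. The largest eigenvalue, 6, is at most the vertex count 8. There is one zero in the spectrum, matching the 1 component.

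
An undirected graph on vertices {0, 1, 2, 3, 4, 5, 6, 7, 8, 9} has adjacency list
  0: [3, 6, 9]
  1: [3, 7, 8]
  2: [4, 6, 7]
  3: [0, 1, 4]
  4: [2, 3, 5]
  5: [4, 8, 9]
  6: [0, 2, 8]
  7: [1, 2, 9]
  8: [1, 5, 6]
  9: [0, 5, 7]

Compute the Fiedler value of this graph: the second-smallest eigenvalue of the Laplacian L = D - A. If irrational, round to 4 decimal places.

2

Each diagonal entry of L is the vertex degree and each off-diagonal entry is -1 where an edge is present, 0 otherwise; in the order [0, 1, 2, 3, 4, 5, 6, 7, 8, 9] the diagonal is [3, 3, 3, 3, 3, 3, 3, 3, 3, 3]. The smallest Laplacian eigenvalue is always 0. The next one, lambda_2 = 2, measures how hard the graph is to disconnect: larger values mean better connectivity.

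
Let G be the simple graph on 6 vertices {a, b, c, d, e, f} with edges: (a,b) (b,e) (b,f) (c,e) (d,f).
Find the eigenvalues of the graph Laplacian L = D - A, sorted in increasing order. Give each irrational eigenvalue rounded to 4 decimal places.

[0, 0.3820, 0.6972, 2, 2.6180, 4.3028]

Each diagonal entry of L is the vertex degree and each off-diagonal entry is -1 where an edge is present, 0 otherwise; in the order [a, b, c, d, e, f] the diagonal is [1, 3, 1, 1, 2, 2]. Since every row of L sums to 0, the all-ones vector is in the kernel and 0 is an eigenvalue. By the matrix-tree theorem the graph has (1/6) * product of the nonzero eigenvalues = 1 spanning tree.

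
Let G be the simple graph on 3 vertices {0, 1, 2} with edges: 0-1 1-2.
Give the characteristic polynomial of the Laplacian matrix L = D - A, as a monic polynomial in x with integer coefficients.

Reading degrees in the order [0, 1, 2] gives [1, 2, 1]; set D = diag(1, 2, 1) and form L = D - A. L has integer entries, so p(x) = det(xI - L) has integer coefficients. Expanding the determinant yields x^3 - 4x^2 + 3x. The coefficient of x^2 equals -trace(L) = -4, matching the sum of degrees. There is one zero in the spectrum, matching the 1 component.

x^3 - 4x^2 + 3x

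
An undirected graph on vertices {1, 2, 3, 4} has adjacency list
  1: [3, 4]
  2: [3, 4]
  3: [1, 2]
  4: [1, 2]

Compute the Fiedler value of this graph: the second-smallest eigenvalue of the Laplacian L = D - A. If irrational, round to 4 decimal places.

2

Each diagonal entry of L is the vertex degree and each off-diagonal entry is -1 where an edge is present, 0 otherwise; in the order [1, 2, 3, 4] the diagonal is [2, 2, 2, 2]. The smallest Laplacian eigenvalue is always 0. The next one, lambda_2 = 2, measures how hard the graph is to disconnect: larger values mean better connectivity. There is one zero in the spectrum, matching the 1 component. By the matrix-tree theorem the graph has (1/4) * product of the nonzero eigenvalues = 4 spanning trees.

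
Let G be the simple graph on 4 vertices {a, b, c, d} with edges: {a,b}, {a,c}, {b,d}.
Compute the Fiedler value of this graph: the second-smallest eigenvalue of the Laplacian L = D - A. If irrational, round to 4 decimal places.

Each diagonal entry of L is the vertex degree and each off-diagonal entry is -1 where an edge is present, 0 otherwise; in the order [a, b, c, d] the diagonal is [2, 2, 1, 1]. The smallest Laplacian eigenvalue is always 0. The next one, lambda_2 = 0.5858, measures how hard the graph is to disconnect: larger values mean better connectivity.

0.5858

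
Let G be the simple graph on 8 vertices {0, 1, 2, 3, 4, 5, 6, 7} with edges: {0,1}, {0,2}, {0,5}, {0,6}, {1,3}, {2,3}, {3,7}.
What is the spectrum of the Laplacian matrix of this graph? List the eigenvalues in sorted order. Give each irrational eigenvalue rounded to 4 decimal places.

[0, 0, 0.5140, 1, 1.3364, 2, 3.8360, 5.3136]

With the vertex order [0, 1, 2, 3, 4, 5, 6, 7], the degrees are [4, 2, 2, 3, 0, 1, 1, 1], giving D = diag(4, 2, 2, 3, 0, 1, 1, 1) and L = D - A. L is symmetric positive semidefinite, so every eigenvalue is real and nonnegative. The 2 zero eigenvalues correspond to the 2 connected components.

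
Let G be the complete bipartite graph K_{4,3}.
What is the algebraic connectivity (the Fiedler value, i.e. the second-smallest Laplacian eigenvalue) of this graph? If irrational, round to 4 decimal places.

The graph has 7 vertices and degree multiset [4, 4, 4, 3, 3, 3, 3]; D is the diagonal matrix of degrees and L = D - A. Computing the eigenvalues of L and sorting gives [0, 3, 3, 3, 4, 4, 7]. The Fiedler value lambda_2 = 3 is strictly positive, so the graph is connected. By the matrix-tree theorem the graph has (1/7) * product of the nonzero eigenvalues = 432 spanning trees. There is one zero in the spectrum, matching the 1 component.

3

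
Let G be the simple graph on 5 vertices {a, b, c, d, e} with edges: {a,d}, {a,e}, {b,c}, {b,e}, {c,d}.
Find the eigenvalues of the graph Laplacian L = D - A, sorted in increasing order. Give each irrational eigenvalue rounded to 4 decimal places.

Each diagonal entry of L is the vertex degree and each off-diagonal entry is -1 where an edge is present, 0 otherwise; in the order [a, b, c, d, e] the diagonal is [2, 2, 2, 2, 2]. L is symmetric positive semidefinite, so every eigenvalue is real and nonnegative. The single zero eigenvalue shows the graph is connected. The eigenvalues sum to 10, which equals trace(L) = 2|E|. There is one zero in the spectrum, matching the 1 component.

[0, 1.3820, 1.3820, 3.6180, 3.6180]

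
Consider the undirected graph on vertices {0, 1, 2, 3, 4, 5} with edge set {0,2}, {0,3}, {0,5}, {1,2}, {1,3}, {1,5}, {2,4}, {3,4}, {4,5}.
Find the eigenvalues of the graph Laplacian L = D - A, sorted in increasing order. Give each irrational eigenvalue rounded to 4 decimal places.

Reading degrees in the order [0, 1, 2, 3, 4, 5] gives [3, 3, 3, 3, 3, 3]; set D = diag(3, 3, 3, 3, 3, 3) and form L = D - A. L is symmetric positive semidefinite, so every eigenvalue is real and nonnegative. The single zero eigenvalue shows the graph is connected. The eigenvalues sum to 18, which equals trace(L) = 2|E|.

[0, 3, 3, 3, 3, 6]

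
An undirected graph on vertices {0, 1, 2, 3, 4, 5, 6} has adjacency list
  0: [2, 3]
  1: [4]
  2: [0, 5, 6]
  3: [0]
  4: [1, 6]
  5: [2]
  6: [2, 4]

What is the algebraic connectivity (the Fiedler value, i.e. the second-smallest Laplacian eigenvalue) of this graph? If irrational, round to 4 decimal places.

Each diagonal entry of L is the vertex degree and each off-diagonal entry is -1 where an edge is present, 0 otherwise; in the order [0, 1, 2, 3, 4, 5, 6] the diagonal is [2, 1, 3, 1, 2, 1, 2]. Computing the eigenvalues of L and sorting gives [0, 0.2603, 0.6262, 1.4055, 2.2742, 3.0996, 4.3342]. The Fiedler value lambda_2 = 0.2603 is strictly positive, so the graph is connected. By the matrix-tree theorem the graph has (1/7) * product of the nonzero eigenvalues = 1 spanning tree.

0.2603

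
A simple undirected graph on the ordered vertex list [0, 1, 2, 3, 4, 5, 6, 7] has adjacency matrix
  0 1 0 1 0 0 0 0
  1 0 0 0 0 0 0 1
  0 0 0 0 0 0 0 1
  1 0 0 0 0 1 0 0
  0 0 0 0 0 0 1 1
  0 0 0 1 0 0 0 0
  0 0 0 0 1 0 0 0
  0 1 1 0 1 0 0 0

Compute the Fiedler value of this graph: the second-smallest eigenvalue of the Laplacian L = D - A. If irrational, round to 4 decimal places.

With the vertex order [0, 1, 2, 3, 4, 5, 6, 7], the degrees are [2, 2, 1, 2, 2, 1, 1, 3], giving D = diag(2, 2, 1, 2, 2, 1, 1, 3) and L = D - A. The smallest Laplacian eigenvalue is always 0. The next one, lambda_2 = 0.1864, measures how hard the graph is to disconnect: larger values mean better connectivity. The eigenvalues sum to 14, which equals trace(L) = 2|E|. The largest eigenvalue, 4.3429, is at most the vertex count 8.

0.1864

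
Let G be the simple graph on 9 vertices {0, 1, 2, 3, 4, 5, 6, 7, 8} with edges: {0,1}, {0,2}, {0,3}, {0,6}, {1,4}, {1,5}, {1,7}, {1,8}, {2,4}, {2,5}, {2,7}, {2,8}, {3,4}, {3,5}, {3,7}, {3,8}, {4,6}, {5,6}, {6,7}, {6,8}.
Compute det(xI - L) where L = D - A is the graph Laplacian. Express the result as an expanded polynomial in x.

Reading degrees in the order [0, 1, 2, 3, 4, 5, 6, 7, 8] gives [4, 5, 5, 5, 4, 4, 5, 4, 4]; set D = diag(4, 5, 5, 5, 4, 4, 5, 4, 4) and form L = D - A. The eigenvalues of L are [0, 4, 4, 4, 4, 5, 5, 5, 9]; the characteristic polynomial is the product of (x - lambda_i), which multiplies out to x^9 - 40x^8 + 690x^7 - 6720x^6 + 40485x^5 - 154704x^4 + 366560x^3 - 492800x^2 + 288000x. Since p(0) = det(-L) = 0, x divides p(x). The eigenvalues sum to 40, which equals trace(L) = 2|E|.

x^9 - 40x^8 + 690x^7 - 6720x^6 + 40485x^5 - 154704x^4 + 366560x^3 - 492800x^2 + 288000x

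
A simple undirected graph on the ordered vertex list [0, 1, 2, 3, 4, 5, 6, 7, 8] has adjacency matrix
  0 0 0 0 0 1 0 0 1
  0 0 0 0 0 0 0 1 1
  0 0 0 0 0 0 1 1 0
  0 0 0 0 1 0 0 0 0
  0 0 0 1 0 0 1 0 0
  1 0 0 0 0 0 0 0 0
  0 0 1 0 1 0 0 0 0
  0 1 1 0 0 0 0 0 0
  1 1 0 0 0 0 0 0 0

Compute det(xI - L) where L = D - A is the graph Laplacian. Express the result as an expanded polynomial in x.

x^9 - 16x^8 + 105x^7 - 364x^6 + 715x^5 - 792x^4 + 462x^3 - 120x^2 + 9x

With the vertex order [0, 1, 2, 3, 4, 5, 6, 7, 8], the degrees are [2, 2, 2, 1, 2, 1, 2, 2, 2], giving D = diag(2, 2, 2, 1, 2, 1, 2, 2, 2) and L = D - A. Computing det(xI - L) by cofactor expansion (or equivalently via sum-over-permutations) gives x^9 - 16x^8 + 105x^7 - 364x^6 + 715x^5 - 792x^4 + 462x^3 - 120x^2 + 9x. The coefficient of x^8 equals -trace(L) = -16, matching the sum of degrees. By the matrix-tree theorem the graph has (1/9) * product of the nonzero eigenvalues = 1 spanning tree.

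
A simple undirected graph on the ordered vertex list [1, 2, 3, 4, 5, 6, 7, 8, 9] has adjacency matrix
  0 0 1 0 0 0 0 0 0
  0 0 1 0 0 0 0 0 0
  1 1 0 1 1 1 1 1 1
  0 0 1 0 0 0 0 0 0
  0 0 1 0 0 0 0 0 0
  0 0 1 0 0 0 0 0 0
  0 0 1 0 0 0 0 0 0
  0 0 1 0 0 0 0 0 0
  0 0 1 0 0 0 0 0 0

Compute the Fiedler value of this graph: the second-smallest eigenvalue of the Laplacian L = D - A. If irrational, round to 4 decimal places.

1

With the vertex order [1, 2, 3, 4, 5, 6, 7, 8, 9], the degrees are [1, 1, 8, 1, 1, 1, 1, 1, 1], giving D = diag(1, 1, 8, 1, 1, 1, 1, 1, 1) and L = D - A. Computing the eigenvalues of L and sorting gives [0, 1, 1, 1, 1, 1, 1, 1, 9]. The Fiedler value lambda_2 = 1 is strictly positive, so the graph is connected. There is one zero in the spectrum, matching the 1 component.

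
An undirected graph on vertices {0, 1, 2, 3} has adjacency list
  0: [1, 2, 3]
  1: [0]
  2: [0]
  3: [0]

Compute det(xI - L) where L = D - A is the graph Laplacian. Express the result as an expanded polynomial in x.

x^4 - 6x^3 + 9x^2 - 4x

With the vertex order [0, 1, 2, 3], the degrees are [3, 1, 1, 1], giving D = diag(3, 1, 1, 1) and L = D - A. Computing det(xI - L) by cofactor expansion (or equivalently via sum-over-permutations) gives x^4 - 6x^3 + 9x^2 - 4x. The coefficient of x^3 equals -trace(L) = -6, matching the sum of degrees. There is one zero in the spectrum, matching the 1 component.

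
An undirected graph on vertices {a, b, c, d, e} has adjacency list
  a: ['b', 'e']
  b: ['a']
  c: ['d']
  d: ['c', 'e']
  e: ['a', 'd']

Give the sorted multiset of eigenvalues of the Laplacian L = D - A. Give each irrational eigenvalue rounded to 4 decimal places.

Each diagonal entry of L is the vertex degree and each off-diagonal entry is -1 where an edge is present, 0 otherwise; in the order [a, b, c, d, e] the diagonal is [2, 1, 1, 2, 2]. The multiplicity of 0 as a Laplacian eigenvalue equals the number of connected components. By the matrix-tree theorem the graph has (1/5) * product of the nonzero eigenvalues = 1 spanning tree.

[0, 0.3820, 1.3820, 2.6180, 3.6180]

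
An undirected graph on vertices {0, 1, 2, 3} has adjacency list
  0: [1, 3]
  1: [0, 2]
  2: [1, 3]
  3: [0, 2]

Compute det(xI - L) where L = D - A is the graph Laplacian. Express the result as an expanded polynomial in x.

x^4 - 8x^3 + 20x^2 - 16x

Each diagonal entry of L is the vertex degree and each off-diagonal entry is -1 where an edge is present, 0 otherwise; in the order [0, 1, 2, 3] the diagonal is [2, 2, 2, 2]. Computing det(xI - L) by cofactor expansion (or equivalently via sum-over-permutations) gives x^4 - 8x^3 + 20x^2 - 16x. Since p(0) = det(-L) = 0, x divides p(x). There is one zero in the spectrum, matching the 1 component. The eigenvalues sum to 8, which equals trace(L) = 2|E|.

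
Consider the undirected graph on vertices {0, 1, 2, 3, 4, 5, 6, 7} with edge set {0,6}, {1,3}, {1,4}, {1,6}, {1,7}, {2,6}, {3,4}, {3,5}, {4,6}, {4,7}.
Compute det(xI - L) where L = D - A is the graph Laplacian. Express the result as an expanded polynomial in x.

Reading degrees in the order [0, 1, 2, 3, 4, 5, 6, 7] gives [1, 4, 1, 3, 4, 1, 4, 2]; set D = diag(1, 4, 1, 3, 4, 1, 4, 2) and form L = D - A. L has integer entries, so p(x) = det(xI - L) has integer coefficients. Expanding the determinant yields x^8 - 20x^7 + 158x^6 - 628x^5 + 1329x^4 - 1472x^3 + 792x^2 - 160x. The coefficient of x^7 equals -trace(L) = -20, matching the sum of degrees. There is one zero in the spectrum, matching the 1 component.

x^8 - 20x^7 + 158x^6 - 628x^5 + 1329x^4 - 1472x^3 + 792x^2 - 160x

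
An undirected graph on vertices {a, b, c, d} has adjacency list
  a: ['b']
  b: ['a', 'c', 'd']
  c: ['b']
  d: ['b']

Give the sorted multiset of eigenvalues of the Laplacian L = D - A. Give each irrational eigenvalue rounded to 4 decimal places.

Reading degrees in the order [a, b, c, d] gives [1, 3, 1, 1]; set D = diag(1, 3, 1, 1) and form L = D - A. Since every row of L sums to 0, the all-ones vector is in the kernel and 0 is an eigenvalue. The single zero eigenvalue shows the graph is connected. There is one zero in the spectrum, matching the 1 component. By the matrix-tree theorem the graph has (1/4) * product of the nonzero eigenvalues = 1 spanning tree.

[0, 1, 1, 4]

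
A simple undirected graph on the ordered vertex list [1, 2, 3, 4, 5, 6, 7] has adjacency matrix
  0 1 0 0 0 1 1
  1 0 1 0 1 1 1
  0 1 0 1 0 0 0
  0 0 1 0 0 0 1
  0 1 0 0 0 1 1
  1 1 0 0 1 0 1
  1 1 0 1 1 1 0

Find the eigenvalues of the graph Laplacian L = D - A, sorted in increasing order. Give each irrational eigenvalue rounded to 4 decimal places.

[0, 1.2087, 2.6972, 3, 5, 5.7913, 6.3028]

With the vertex order [1, 2, 3, 4, 5, 6, 7], the degrees are [3, 5, 2, 2, 3, 4, 5], giving D = diag(3, 5, 2, 2, 3, 4, 5) and L = D - A. L is symmetric positive semidefinite, so every eigenvalue is real and nonnegative. The single zero eigenvalue shows the graph is connected. By the matrix-tree theorem the graph has (1/7) * product of the nonzero eigenvalues = 255 spanning trees.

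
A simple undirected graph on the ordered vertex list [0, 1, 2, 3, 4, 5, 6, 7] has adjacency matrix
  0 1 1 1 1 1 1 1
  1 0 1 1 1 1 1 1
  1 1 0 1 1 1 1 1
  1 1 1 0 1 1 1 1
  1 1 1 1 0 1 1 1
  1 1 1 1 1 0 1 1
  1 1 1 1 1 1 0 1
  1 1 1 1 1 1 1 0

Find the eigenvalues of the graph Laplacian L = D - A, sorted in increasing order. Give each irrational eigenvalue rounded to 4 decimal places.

[0, 8, 8, 8, 8, 8, 8, 8]

Each diagonal entry of L is the vertex degree and each off-diagonal entry is -1 where an edge is present, 0 otherwise; in the order [0, 1, 2, 3, 4, 5, 6, 7] the diagonal is [7, 7, 7, 7, 7, 7, 7, 7]. Since every row of L sums to 0, the all-ones vector is in the kernel and 0 is an eigenvalue. The single zero eigenvalue shows the graph is connected.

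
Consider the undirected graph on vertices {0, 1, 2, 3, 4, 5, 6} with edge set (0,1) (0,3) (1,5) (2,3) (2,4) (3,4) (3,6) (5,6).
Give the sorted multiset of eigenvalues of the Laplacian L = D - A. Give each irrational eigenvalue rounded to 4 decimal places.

With the vertex order [0, 1, 2, 3, 4, 5, 6], the degrees are [2, 2, 2, 4, 2, 2, 2], giving D = diag(2, 2, 2, 4, 2, 2, 2) and L = D - A. The multiplicity of 0 as a Laplacian eigenvalue equals the number of connected components. The single zero eigenvalue shows the graph is connected. The eigenvalues sum to 16, which equals trace(L) = 2|E|.

[0, 0.6086, 1.3820, 2.2271, 3, 3.6180, 5.1642]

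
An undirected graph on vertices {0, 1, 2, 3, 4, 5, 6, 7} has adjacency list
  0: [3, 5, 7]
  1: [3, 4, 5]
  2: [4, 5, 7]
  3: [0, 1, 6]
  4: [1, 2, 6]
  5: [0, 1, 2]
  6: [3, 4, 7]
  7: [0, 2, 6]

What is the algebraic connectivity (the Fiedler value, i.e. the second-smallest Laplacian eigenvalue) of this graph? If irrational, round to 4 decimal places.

2

Reading degrees in the order [0, 1, 2, 3, 4, 5, 6, 7] gives [3, 3, 3, 3, 3, 3, 3, 3]; set D = diag(3, 3, 3, 3, 3, 3, 3, 3) and form L = D - A. The sorted Laplacian eigenvalues are [0, 2, 2, 2, 4, 4, 4, 6]; the algebraic connectivity is the second entry, 2. There is one zero in the spectrum, matching the 1 component.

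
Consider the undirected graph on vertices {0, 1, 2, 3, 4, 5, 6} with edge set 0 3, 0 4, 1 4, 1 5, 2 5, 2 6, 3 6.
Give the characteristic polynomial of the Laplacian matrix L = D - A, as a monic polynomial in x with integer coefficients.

Each diagonal entry of L is the vertex degree and each off-diagonal entry is -1 where an edge is present, 0 otherwise; in the order [0, 1, 2, 3, 4, 5, 6] the diagonal is [2, 2, 2, 2, 2, 2, 2]. L has integer entries, so p(x) = det(xI - L) has integer coefficients. Expanding the determinant yields x^7 - 14x^6 + 77x^5 - 210x^4 + 294x^3 - 196x^2 + 49x. The constant term is 0 because L is singular (the all-ones vector lies in its kernel). There is one zero in the spectrum, matching the 1 component. The largest eigenvalue, 3.8019, is at most the vertex count 7.

x^7 - 14x^6 + 77x^5 - 210x^4 + 294x^3 - 196x^2 + 49x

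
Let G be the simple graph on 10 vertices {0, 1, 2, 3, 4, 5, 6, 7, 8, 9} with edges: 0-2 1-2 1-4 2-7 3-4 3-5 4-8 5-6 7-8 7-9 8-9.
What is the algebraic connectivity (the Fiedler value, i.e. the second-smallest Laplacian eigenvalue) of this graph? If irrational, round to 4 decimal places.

With the vertex order [0, 1, 2, 3, 4, 5, 6, 7, 8, 9], the degrees are [1, 2, 3, 2, 3, 2, 1, 3, 3, 2], giving D = diag(1, 2, 3, 2, 3, 2, 1, 3, 3, 2) and L = D - A. The smallest Laplacian eigenvalue is always 0. The next one, lambda_2 = 0.2070, measures how hard the graph is to disconnect: larger values mean better connectivity.

0.2070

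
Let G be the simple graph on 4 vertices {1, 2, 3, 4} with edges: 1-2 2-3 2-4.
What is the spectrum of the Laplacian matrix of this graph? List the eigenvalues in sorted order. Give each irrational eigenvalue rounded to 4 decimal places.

With the vertex order [1, 2, 3, 4], the degrees are [1, 3, 1, 1], giving D = diag(1, 3, 1, 1) and L = D - A. The multiplicity of 0 as a Laplacian eigenvalue equals the number of connected components. The largest eigenvalue, 4, is at most the vertex count 4.

[0, 1, 1, 4]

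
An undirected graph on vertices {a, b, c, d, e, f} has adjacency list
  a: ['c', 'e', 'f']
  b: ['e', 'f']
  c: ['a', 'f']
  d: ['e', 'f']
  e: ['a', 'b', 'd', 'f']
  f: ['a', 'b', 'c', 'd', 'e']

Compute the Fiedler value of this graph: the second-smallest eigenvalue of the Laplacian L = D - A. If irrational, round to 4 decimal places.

Reading degrees in the order [a, b, c, d, e, f] gives [3, 2, 2, 2, 4, 5]; set D = diag(3, 2, 2, 2, 4, 5) and form L = D - A. The sorted Laplacian eigenvalues are [0, 1.5188, 2, 3.3111, 5.1701, 6]; the algebraic connectivity is the second entry, 1.5188. There is one zero in the spectrum, matching the 1 component.

1.5188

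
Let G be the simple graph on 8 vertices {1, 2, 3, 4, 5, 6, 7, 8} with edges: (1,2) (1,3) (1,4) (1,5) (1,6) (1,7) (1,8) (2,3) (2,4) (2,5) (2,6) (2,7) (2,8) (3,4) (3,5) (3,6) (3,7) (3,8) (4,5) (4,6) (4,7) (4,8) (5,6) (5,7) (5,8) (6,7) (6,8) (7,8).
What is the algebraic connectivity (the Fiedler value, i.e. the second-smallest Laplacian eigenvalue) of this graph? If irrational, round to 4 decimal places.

Reading degrees in the order [1, 2, 3, 4, 5, 6, 7, 8] gives [7, 7, 7, 7, 7, 7, 7, 7]; set D = diag(7, 7, 7, 7, 7, 7, 7, 7) and form L = D - A. The sorted Laplacian eigenvalues are [0, 8, 8, 8, 8, 8, 8, 8]; the algebraic connectivity is the second entry, 8. There is one zero in the spectrum, matching the 1 component. The largest eigenvalue, 8, is at most the vertex count 8.

8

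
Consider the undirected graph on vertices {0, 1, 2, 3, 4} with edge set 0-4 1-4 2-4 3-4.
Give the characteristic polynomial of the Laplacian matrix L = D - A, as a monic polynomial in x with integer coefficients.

x^5 - 8x^4 + 18x^3 - 16x^2 + 5x

Each diagonal entry of L is the vertex degree and each off-diagonal entry is -1 where an edge is present, 0 otherwise; in the order [0, 1, 2, 3, 4] the diagonal is [1, 1, 1, 1, 4]. Computing det(xI - L) by cofactor expansion (or equivalently via sum-over-permutations) gives x^5 - 8x^4 + 18x^3 - 16x^2 + 5x. Since p(0) = det(-L) = 0, x divides p(x). By the matrix-tree theorem the graph has (1/5) * product of the nonzero eigenvalues = 1 spanning tree.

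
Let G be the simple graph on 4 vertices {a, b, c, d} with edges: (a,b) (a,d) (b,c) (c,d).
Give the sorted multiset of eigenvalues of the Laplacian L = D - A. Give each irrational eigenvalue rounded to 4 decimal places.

With the vertex order [a, b, c, d], the degrees are [2, 2, 2, 2], giving D = diag(2, 2, 2, 2) and L = D - A. The multiplicity of 0 as a Laplacian eigenvalue equals the number of connected components. The largest eigenvalue, 4, is at most the vertex count 4. The eigenvalues sum to 8, which equals trace(L) = 2|E|.

[0, 2, 2, 4]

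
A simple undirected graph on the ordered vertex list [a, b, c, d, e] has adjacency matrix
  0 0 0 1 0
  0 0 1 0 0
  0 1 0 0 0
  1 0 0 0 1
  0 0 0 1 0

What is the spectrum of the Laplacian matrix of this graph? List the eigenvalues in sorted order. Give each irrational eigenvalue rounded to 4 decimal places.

Each diagonal entry of L is the vertex degree and each off-diagonal entry is -1 where an edge is present, 0 otherwise; in the order [a, b, c, d, e] the diagonal is [1, 1, 1, 2, 1]. L is symmetric positive semidefinite, so every eigenvalue is real and nonnegative. The 2 zero eigenvalues correspond to the 2 connected components. There are 2 zeros in the spectrum, matching the 2 components.

[0, 0, 1, 2, 3]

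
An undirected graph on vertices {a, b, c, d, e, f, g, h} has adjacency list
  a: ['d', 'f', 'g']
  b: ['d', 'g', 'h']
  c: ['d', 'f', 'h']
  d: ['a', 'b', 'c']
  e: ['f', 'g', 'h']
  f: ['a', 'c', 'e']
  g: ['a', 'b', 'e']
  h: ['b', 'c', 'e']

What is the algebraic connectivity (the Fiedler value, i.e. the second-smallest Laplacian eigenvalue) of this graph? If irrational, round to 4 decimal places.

2

Each diagonal entry of L is the vertex degree and each off-diagonal entry is -1 where an edge is present, 0 otherwise; in the order [a, b, c, d, e, f, g, h] the diagonal is [3, 3, 3, 3, 3, 3, 3, 3]. The smallest Laplacian eigenvalue is always 0. The next one, lambda_2 = 2, measures how hard the graph is to disconnect: larger values mean better connectivity. There is one zero in the spectrum, matching the 1 component. The eigenvalues sum to 24, which equals trace(L) = 2|E|.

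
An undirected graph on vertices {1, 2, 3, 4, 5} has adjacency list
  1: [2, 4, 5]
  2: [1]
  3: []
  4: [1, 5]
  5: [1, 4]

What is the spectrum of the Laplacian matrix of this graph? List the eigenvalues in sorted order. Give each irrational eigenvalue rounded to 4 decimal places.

With the vertex order [1, 2, 3, 4, 5], the degrees are [3, 1, 0, 2, 2], giving D = diag(3, 1, 0, 2, 2) and L = D - A. Diagonalising L (or applying a numerical eigensolver to the 5x5 matrix) gives the spectrum above. The 2 zero eigenvalues correspond to the 2 connected components. There are 2 zeros in the spectrum, matching the 2 components.

[0, 0, 1, 3, 4]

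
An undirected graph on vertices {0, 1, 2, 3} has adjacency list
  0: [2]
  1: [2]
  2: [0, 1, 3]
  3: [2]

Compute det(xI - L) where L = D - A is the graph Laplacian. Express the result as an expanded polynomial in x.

With the vertex order [0, 1, 2, 3], the degrees are [1, 1, 3, 1], giving D = diag(1, 1, 3, 1) and L = D - A. The eigenvalues of L are [0, 1, 1, 4]; the characteristic polynomial is the product of (x - lambda_i), which multiplies out to x^4 - 6x^3 + 9x^2 - 4x. The constant term is 0 because L is singular (the all-ones vector lies in its kernel). The largest eigenvalue, 4, is at most the vertex count 4.

x^4 - 6x^3 + 9x^2 - 4x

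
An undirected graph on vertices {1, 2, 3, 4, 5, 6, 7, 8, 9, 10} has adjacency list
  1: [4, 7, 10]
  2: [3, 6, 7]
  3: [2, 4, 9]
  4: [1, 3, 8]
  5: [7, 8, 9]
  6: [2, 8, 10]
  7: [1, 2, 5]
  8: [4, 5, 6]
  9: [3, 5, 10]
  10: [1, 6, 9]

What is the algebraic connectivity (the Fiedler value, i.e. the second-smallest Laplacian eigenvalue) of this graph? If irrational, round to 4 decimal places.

2

Each diagonal entry of L is the vertex degree and each off-diagonal entry is -1 where an edge is present, 0 otherwise; in the order [1, 2, 3, 4, 5, 6, 7, 8, 9, 10] the diagonal is [3, 3, 3, 3, 3, 3, 3, 3, 3, 3]. Computing the eigenvalues of L and sorting gives [0, 2, 2, 2, 2, 2, 5, 5, 5, 5]. The Fiedler value lambda_2 = 2 is strictly positive, so the graph is connected. The eigenvalues sum to 30, which equals trace(L) = 2|E|.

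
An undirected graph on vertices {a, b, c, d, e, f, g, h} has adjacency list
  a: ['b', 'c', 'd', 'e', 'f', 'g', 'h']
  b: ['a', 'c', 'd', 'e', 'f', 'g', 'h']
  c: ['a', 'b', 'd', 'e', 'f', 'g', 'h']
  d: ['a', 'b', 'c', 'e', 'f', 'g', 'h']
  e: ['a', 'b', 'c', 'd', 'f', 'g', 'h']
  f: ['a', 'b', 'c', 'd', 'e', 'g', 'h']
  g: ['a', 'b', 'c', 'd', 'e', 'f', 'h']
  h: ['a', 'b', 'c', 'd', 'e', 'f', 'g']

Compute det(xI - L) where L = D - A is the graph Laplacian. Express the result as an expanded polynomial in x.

Reading degrees in the order [a, b, c, d, e, f, g, h] gives [7, 7, 7, 7, 7, 7, 7, 7]; set D = diag(7, 7, 7, 7, 7, 7, 7, 7) and form L = D - A. L has integer entries, so p(x) = det(xI - L) has integer coefficients. Expanding the determinant yields x^8 - 56x^7 + 1344x^6 - 17920x^5 + 143360x^4 - 688128x^3 + 1835008x^2 - 2097152x. The constant term is 0 because L is singular (the all-ones vector lies in its kernel). By the matrix-tree theorem the graph has (1/8) * product of the nonzero eigenvalues = 262144 spanning trees.

x^8 - 56x^7 + 1344x^6 - 17920x^5 + 143360x^4 - 688128x^3 + 1835008x^2 - 2097152x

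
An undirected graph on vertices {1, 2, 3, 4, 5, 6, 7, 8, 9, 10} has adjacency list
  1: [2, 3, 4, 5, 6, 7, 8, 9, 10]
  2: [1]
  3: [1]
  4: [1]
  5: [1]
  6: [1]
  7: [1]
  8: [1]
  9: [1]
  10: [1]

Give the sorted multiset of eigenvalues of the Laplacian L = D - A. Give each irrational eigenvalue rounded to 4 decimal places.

[0, 1, 1, 1, 1, 1, 1, 1, 1, 10]

Each diagonal entry of L is the vertex degree and each off-diagonal entry is -1 where an edge is present, 0 otherwise; in the order [1, 2, 3, 4, 5, 6, 7, 8, 9, 10] the diagonal is [9, 1, 1, 1, 1, 1, 1, 1, 1, 1]. Since every row of L sums to 0, the all-ones vector is in the kernel and 0 is an eigenvalue. The eigenvalues sum to 18, which equals trace(L) = 2|E|.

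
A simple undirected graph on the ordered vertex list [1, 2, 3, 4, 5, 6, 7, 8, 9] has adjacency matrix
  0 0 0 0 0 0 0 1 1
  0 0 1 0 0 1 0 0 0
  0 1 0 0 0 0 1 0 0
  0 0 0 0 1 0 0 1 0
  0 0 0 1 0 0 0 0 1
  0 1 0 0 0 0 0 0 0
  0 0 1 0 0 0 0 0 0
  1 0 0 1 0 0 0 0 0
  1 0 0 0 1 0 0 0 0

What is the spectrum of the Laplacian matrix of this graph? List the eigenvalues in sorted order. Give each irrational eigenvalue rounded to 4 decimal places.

[0, 0, 0.5858, 1.3820, 1.3820, 2, 3.4142, 3.6180, 3.6180]

Reading degrees in the order [1, 2, 3, 4, 5, 6, 7, 8, 9] gives [2, 2, 2, 2, 2, 1, 1, 2, 2]; set D = diag(2, 2, 2, 2, 2, 1, 1, 2, 2) and form L = D - A. Diagonalising L (or applying a numerical eigensolver to the 9x9 matrix) gives the spectrum above. The 2 zero eigenvalues correspond to the 2 connected components. The largest eigenvalue, 3.6180, is at most the vertex count 9.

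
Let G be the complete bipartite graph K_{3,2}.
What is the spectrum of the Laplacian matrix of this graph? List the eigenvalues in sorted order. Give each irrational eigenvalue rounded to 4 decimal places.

The graph has 5 vertices and degree multiset [3, 3, 2, 2, 2]; D is the diagonal matrix of degrees and L = D - A. Since every row of L sums to 0, the all-ones vector is in the kernel and 0 is an eigenvalue.

[0, 2, 2, 3, 5]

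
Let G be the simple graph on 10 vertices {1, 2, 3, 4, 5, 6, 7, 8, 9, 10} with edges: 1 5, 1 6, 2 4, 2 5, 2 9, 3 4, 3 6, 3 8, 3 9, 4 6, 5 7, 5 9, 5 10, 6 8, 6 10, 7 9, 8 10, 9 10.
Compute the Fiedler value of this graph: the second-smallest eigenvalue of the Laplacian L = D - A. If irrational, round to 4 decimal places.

1.3550

Reading degrees in the order [1, 2, 3, 4, 5, 6, 7, 8, 9, 10] gives [2, 3, 4, 3, 5, 5, 2, 3, 5, 4]; set D = diag(2, 3, 4, 3, 5, 5, 2, 3, 5, 4) and form L = D - A. Computing the eigenvalues of L and sorting gives [0, 1.3550, 1.7670, 2.1187, 3.0085, 4.2386, 4.4228, 5.8597, 6.3631, 6.8665]. The Fiedler value lambda_2 = 1.3550 is strictly positive, so the graph is connected. The largest eigenvalue, 6.8665, is at most the vertex count 10.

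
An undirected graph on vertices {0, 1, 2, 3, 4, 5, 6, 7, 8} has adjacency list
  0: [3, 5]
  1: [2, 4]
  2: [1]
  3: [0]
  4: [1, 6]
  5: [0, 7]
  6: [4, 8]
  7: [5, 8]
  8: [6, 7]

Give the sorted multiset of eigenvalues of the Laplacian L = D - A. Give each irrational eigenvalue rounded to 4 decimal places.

Reading degrees in the order [0, 1, 2, 3, 4, 5, 6, 7, 8] gives [2, 2, 1, 1, 2, 2, 2, 2, 2]; set D = diag(2, 2, 1, 1, 2, 2, 2, 2, 2) and form L = D - A. Diagonalising L (or applying a numerical eigensolver to the 9x9 matrix) gives the spectrum above.

[0, 0.1206, 0.4679, 1, 1.6527, 2.3473, 3, 3.5321, 3.8794]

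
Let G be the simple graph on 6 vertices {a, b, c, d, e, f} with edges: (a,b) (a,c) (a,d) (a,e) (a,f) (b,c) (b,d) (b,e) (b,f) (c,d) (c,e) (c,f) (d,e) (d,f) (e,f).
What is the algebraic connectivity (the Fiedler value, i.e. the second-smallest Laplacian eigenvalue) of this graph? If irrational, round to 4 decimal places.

Each diagonal entry of L is the vertex degree and each off-diagonal entry is -1 where an edge is present, 0 otherwise; in the order [a, b, c, d, e, f] the diagonal is [5, 5, 5, 5, 5, 5]. The sorted Laplacian eigenvalues are [0, 6, 6, 6, 6, 6]; the algebraic connectivity is the second entry, 6. By the matrix-tree theorem the graph has (1/6) * product of the nonzero eigenvalues = 1296 spanning trees.

6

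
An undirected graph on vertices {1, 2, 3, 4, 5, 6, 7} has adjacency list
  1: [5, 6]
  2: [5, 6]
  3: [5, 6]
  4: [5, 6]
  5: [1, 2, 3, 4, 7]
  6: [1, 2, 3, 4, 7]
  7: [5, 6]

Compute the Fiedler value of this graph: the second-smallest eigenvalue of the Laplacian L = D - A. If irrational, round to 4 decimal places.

2

Each diagonal entry of L is the vertex degree and each off-diagonal entry is -1 where an edge is present, 0 otherwise; in the order [1, 2, 3, 4, 5, 6, 7] the diagonal is [2, 2, 2, 2, 5, 5, 2]. Computing the eigenvalues of L and sorting gives [0, 2, 2, 2, 2, 5, 7]. The Fiedler value lambda_2 = 2 is strictly positive, so the graph is connected. By the matrix-tree theorem the graph has (1/7) * product of the nonzero eigenvalues = 80 spanning trees.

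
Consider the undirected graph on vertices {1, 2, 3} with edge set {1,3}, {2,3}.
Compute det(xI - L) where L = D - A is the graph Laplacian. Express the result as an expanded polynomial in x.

Reading degrees in the order [1, 2, 3] gives [1, 1, 2]; set D = diag(1, 1, 2) and form L = D - A. L has integer entries, so p(x) = det(xI - L) has integer coefficients. Expanding the determinant yields x^3 - 4x^2 + 3x. Since p(0) = det(-L) = 0, x divides p(x). There is one zero in the spectrum, matching the 1 component.

x^3 - 4x^2 + 3x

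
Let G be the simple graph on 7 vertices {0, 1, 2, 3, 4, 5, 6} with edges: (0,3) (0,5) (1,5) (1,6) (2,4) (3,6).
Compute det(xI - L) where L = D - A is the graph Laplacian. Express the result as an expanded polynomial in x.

x^7 - 12x^6 + 55x^5 - 120x^4 + 125x^3 - 50x^2

Each diagonal entry of L is the vertex degree and each off-diagonal entry is -1 where an edge is present, 0 otherwise; in the order [0, 1, 2, 3, 4, 5, 6] the diagonal is [2, 2, 1, 2, 1, 2, 2]. Computing det(xI - L) by cofactor expansion (or equivalently via sum-over-permutations) gives x^7 - 12x^6 + 55x^5 - 120x^4 + 125x^3 - 50x^2. Since p(0) = det(-L) = 0, x divides p(x). There are 2 zeros in the spectrum, matching the 2 components.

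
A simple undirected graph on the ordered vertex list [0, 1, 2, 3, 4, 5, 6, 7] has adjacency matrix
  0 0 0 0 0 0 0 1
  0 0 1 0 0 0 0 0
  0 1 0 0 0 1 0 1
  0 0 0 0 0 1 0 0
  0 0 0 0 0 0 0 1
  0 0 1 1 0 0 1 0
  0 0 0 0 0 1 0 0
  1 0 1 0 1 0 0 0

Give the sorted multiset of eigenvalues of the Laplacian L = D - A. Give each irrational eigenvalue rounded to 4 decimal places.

[0, 0.2679, 0.6571, 1, 1, 2.5293, 3.7321, 4.8136]

Reading degrees in the order [0, 1, 2, 3, 4, 5, 6, 7] gives [1, 1, 3, 1, 1, 3, 1, 3]; set D = diag(1, 1, 3, 1, 1, 3, 1, 3) and form L = D - A. L is symmetric positive semidefinite, so every eigenvalue is real and nonnegative.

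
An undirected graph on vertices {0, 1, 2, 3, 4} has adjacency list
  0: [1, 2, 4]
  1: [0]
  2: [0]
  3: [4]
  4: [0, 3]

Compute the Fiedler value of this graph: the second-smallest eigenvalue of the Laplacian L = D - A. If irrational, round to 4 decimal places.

0.5188

With the vertex order [0, 1, 2, 3, 4], the degrees are [3, 1, 1, 1, 2], giving D = diag(3, 1, 1, 1, 2) and L = D - A. The sorted Laplacian eigenvalues are [0, 0.5188, 1, 2.3111, 4.1701]; the algebraic connectivity is the second entry, 0.5188.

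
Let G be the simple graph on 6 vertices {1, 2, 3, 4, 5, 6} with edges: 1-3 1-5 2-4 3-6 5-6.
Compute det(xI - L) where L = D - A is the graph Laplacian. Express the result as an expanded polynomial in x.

Reading degrees in the order [1, 2, 3, 4, 5, 6] gives [2, 1, 2, 1, 2, 2]; set D = diag(2, 1, 2, 1, 2, 2) and form L = D - A. The eigenvalues of L are [0, 0, 2, 2, 2, 4]; the characteristic polynomial is the product of (x - lambda_i), which multiplies out to x^6 - 10x^5 + 36x^4 - 56x^3 + 32x^2. The coefficient of x^5 equals -trace(L) = -10, matching the sum of degrees.

x^6 - 10x^5 + 36x^4 - 56x^3 + 32x^2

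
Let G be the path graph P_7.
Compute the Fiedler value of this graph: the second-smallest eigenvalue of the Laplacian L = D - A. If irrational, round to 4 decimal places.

The graph has 7 vertices and degree multiset [2, 2, 2, 2, 2, 1, 1]; D is the diagonal matrix of degrees and L = D - A. The smallest Laplacian eigenvalue is always 0. The next one, lambda_2 = 0.1981, measures how hard the graph is to disconnect: larger values mean better connectivity. By the matrix-tree theorem the graph has (1/7) * product of the nonzero eigenvalues = 1 spanning tree. The largest eigenvalue, 3.8019, is at most the vertex count 7.

0.1981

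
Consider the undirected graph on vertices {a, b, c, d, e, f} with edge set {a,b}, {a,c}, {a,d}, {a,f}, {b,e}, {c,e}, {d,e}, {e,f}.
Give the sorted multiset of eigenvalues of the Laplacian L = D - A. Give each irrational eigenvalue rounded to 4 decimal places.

[0, 2, 2, 2, 4, 6]

Reading degrees in the order [a, b, c, d, e, f] gives [4, 2, 2, 2, 4, 2]; set D = diag(4, 2, 2, 2, 4, 2) and form L = D - A. The multiplicity of 0 as a Laplacian eigenvalue equals the number of connected components. The single zero eigenvalue shows the graph is connected. There is one zero in the spectrum, matching the 1 component.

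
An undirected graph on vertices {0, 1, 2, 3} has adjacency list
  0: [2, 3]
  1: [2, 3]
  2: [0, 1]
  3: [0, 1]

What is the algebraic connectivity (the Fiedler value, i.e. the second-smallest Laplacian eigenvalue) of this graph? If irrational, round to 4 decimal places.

2

Reading degrees in the order [0, 1, 2, 3] gives [2, 2, 2, 2]; set D = diag(2, 2, 2, 2) and form L = D - A. The sorted Laplacian eigenvalues are [0, 2, 2, 4]; the algebraic connectivity is the second entry, 2. The largest eigenvalue, 4, is at most the vertex count 4.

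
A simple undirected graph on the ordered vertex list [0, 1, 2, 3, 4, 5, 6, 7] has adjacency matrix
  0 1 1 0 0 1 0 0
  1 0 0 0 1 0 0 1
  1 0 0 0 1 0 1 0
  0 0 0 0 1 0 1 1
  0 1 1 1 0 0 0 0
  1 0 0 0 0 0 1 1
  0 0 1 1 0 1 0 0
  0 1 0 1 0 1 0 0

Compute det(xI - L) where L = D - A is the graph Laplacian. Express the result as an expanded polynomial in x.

With the vertex order [0, 1, 2, 3, 4, 5, 6, 7], the degrees are [3, 3, 3, 3, 3, 3, 3, 3], giving D = diag(3, 3, 3, 3, 3, 3, 3, 3) and L = D - A. The eigenvalues of L are [0, 2, 2, 2, 4, 4, 4, 6]; the characteristic polynomial is the product of (x - lambda_i), which multiplies out to x^8 - 24x^7 + 240x^6 - 1296x^5 + 4080x^4 - 7488x^3 + 7424x^2 - 3072x. The coefficient of x^7 equals -trace(L) = -24, matching the sum of degrees. The largest eigenvalue, 6, is at most the vertex count 8. There is one zero in the spectrum, matching the 1 component.

x^8 - 24x^7 + 240x^6 - 1296x^5 + 4080x^4 - 7488x^3 + 7424x^2 - 3072x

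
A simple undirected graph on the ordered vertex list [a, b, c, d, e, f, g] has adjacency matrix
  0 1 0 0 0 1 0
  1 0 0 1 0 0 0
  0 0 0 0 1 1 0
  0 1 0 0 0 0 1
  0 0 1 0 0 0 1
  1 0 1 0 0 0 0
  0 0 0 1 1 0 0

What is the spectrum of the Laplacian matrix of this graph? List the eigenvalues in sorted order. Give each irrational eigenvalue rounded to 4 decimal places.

[0, 0.7530, 0.7530, 2.4450, 2.4450, 3.8019, 3.8019]

Each diagonal entry of L is the vertex degree and each off-diagonal entry is -1 where an edge is present, 0 otherwise; in the order [a, b, c, d, e, f, g] the diagonal is [2, 2, 2, 2, 2, 2, 2]. Since every row of L sums to 0, the all-ones vector is in the kernel and 0 is an eigenvalue.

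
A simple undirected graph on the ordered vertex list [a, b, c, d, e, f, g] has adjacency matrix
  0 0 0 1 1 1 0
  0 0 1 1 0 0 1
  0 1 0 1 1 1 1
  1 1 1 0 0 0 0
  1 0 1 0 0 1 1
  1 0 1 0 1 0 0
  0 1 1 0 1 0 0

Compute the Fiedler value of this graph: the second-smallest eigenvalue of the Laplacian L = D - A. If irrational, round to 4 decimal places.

Reading degrees in the order [a, b, c, d, e, f, g] gives [3, 3, 5, 3, 4, 3, 3]; set D = diag(3, 3, 5, 3, 4, 3, 3) and form L = D - A. The sorted Laplacian eigenvalues are [0, 1.8224, 2.4736, 3.7652, 4.4833, 5.1495, 6.3061]; the algebraic connectivity is the second entry, 1.8224. The eigenvalues sum to 24, which equals trace(L) = 2|E|.

1.8224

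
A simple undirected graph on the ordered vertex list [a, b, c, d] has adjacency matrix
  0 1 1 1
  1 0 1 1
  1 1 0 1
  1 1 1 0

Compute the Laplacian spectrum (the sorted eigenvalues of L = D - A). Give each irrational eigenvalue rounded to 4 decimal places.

[0, 4, 4, 4]

Reading degrees in the order [a, b, c, d] gives [3, 3, 3, 3]; set D = diag(3, 3, 3, 3) and form L = D - A. Since every row of L sums to 0, the all-ones vector is in the kernel and 0 is an eigenvalue. By the matrix-tree theorem the graph has (1/4) * product of the nonzero eigenvalues = 16 spanning trees.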